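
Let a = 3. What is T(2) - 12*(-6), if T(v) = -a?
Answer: 69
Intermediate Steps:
T(v) = -3 (T(v) = -1*3 = -3)
T(2) - 12*(-6) = -3 - 12*(-6) = -3 + 72 = 69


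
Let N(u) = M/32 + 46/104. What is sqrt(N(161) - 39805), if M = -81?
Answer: I*sqrt(430553474)/104 ≈ 199.52*I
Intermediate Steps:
N(u) = -869/416 (N(u) = -81/32 + 46/104 = -81*1/32 + 46*(1/104) = -81/32 + 23/52 = -869/416)
sqrt(N(161) - 39805) = sqrt(-869/416 - 39805) = sqrt(-16559749/416) = I*sqrt(430553474)/104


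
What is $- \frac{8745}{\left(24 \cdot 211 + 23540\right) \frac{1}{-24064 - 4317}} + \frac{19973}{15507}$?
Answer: $\frac{3849282248107}{443562228} \approx 8678.1$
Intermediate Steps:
$- \frac{8745}{\left(24 \cdot 211 + 23540\right) \frac{1}{-24064 - 4317}} + \frac{19973}{15507} = - \frac{8745}{\left(5064 + 23540\right) \frac{1}{-28381}} + 19973 \cdot \frac{1}{15507} = - \frac{8745}{28604 \left(- \frac{1}{28381}\right)} + \frac{19973}{15507} = - \frac{8745}{- \frac{28604}{28381}} + \frac{19973}{15507} = \left(-8745\right) \left(- \frac{28381}{28604}\right) + \frac{19973}{15507} = \frac{248191845}{28604} + \frac{19973}{15507} = \frac{3849282248107}{443562228}$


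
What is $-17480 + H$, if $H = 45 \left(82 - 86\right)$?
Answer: $-17660$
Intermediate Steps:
$H = -180$ ($H = 45 \left(82 - 86\right) = 45 \left(-4\right) = -180$)
$-17480 + H = -17480 - 180 = -17660$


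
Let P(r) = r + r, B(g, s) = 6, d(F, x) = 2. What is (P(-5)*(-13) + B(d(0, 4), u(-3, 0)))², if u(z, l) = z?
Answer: 18496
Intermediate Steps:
P(r) = 2*r
(P(-5)*(-13) + B(d(0, 4), u(-3, 0)))² = ((2*(-5))*(-13) + 6)² = (-10*(-13) + 6)² = (130 + 6)² = 136² = 18496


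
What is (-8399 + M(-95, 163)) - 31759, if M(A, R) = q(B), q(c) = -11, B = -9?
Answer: -40169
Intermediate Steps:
M(A, R) = -11
(-8399 + M(-95, 163)) - 31759 = (-8399 - 11) - 31759 = -8410 - 31759 = -40169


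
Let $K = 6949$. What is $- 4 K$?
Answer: $-27796$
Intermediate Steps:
$- 4 K = \left(-4\right) 6949 = -27796$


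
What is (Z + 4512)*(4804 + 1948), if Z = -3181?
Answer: 8986912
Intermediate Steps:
(Z + 4512)*(4804 + 1948) = (-3181 + 4512)*(4804 + 1948) = 1331*6752 = 8986912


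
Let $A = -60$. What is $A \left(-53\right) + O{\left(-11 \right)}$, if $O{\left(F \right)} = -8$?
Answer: $3172$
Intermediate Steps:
$A \left(-53\right) + O{\left(-11 \right)} = \left(-60\right) \left(-53\right) - 8 = 3180 - 8 = 3172$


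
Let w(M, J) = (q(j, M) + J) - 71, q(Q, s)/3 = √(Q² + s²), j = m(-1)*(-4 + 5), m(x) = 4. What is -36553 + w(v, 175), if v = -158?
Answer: -36449 + 6*√6245 ≈ -35975.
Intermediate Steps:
j = 4 (j = 4*(-4 + 5) = 4*1 = 4)
q(Q, s) = 3*√(Q² + s²)
w(M, J) = -71 + J + 3*√(16 + M²) (w(M, J) = (3*√(4² + M²) + J) - 71 = (3*√(16 + M²) + J) - 71 = (J + 3*√(16 + M²)) - 71 = -71 + J + 3*√(16 + M²))
-36553 + w(v, 175) = -36553 + (-71 + 175 + 3*√(16 + (-158)²)) = -36553 + (-71 + 175 + 3*√(16 + 24964)) = -36553 + (-71 + 175 + 3*√24980) = -36553 + (-71 + 175 + 3*(2*√6245)) = -36553 + (-71 + 175 + 6*√6245) = -36553 + (104 + 6*√6245) = -36449 + 6*√6245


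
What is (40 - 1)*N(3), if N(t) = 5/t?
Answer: 65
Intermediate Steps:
(40 - 1)*N(3) = (40 - 1)*(5/3) = 39*(5*(⅓)) = 39*(5/3) = 65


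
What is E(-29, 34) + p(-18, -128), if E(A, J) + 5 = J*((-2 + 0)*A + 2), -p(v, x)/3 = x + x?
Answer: 2803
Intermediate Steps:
p(v, x) = -6*x (p(v, x) = -3*(x + x) = -6*x)
E(A, J) = -5 + J*(2 - 2*A) (E(A, J) = -5 + J*((-2 + 0)*A + 2) = -5 + J*(-2*A + 2) = -5 + J*(2 - 2*A))
E(-29, 34) + p(-18, -128) = (-5 + 2*34 - 2*(-29)*34) - 6*(-128) = (-5 + 68 + 1972) + 768 = 2035 + 768 = 2803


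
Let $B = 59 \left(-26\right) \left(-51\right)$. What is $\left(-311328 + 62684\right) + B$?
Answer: $-170410$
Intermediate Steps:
$B = 78234$ ($B = \left(-1534\right) \left(-51\right) = 78234$)
$\left(-311328 + 62684\right) + B = \left(-311328 + 62684\right) + 78234 = -248644 + 78234 = -170410$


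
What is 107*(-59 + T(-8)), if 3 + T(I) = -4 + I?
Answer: -7918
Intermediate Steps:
T(I) = -7 + I (T(I) = -3 + (-4 + I) = -7 + I)
107*(-59 + T(-8)) = 107*(-59 + (-7 - 8)) = 107*(-59 - 15) = 107*(-74) = -7918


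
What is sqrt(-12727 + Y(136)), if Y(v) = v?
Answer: 3*I*sqrt(1399) ≈ 112.21*I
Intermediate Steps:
sqrt(-12727 + Y(136)) = sqrt(-12727 + 136) = sqrt(-12591) = 3*I*sqrt(1399)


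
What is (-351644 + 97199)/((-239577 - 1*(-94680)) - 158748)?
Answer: 16963/20243 ≈ 0.83797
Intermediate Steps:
(-351644 + 97199)/((-239577 - 1*(-94680)) - 158748) = -254445/((-239577 + 94680) - 158748) = -254445/(-144897 - 158748) = -254445/(-303645) = -254445*(-1/303645) = 16963/20243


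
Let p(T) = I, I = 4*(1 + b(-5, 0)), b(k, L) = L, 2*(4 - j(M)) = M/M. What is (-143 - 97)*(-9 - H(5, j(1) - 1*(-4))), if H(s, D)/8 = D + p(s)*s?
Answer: 54960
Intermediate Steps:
j(M) = 7/2 (j(M) = 4 - M/(2*M) = 4 - ½*1 = 4 - ½ = 7/2)
I = 4 (I = 4*(1 + 0) = 4*1 = 4)
p(T) = 4
H(s, D) = 8*D + 32*s (H(s, D) = 8*(D + 4*s) = 8*D + 32*s)
(-143 - 97)*(-9 - H(5, j(1) - 1*(-4))) = (-143 - 97)*(-9 - (8*(7/2 - 1*(-4)) + 32*5)) = -240*(-9 - (8*(7/2 + 4) + 160)) = -240*(-9 - (8*(15/2) + 160)) = -240*(-9 - (60 + 160)) = -240*(-9 - 1*220) = -240*(-9 - 220) = -240*(-229) = 54960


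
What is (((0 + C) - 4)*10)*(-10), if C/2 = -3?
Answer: 1000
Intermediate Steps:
C = -6 (C = 2*(-3) = -6)
(((0 + C) - 4)*10)*(-10) = (((0 - 6) - 4)*10)*(-10) = ((-6 - 4)*10)*(-10) = -10*10*(-10) = -100*(-10) = 1000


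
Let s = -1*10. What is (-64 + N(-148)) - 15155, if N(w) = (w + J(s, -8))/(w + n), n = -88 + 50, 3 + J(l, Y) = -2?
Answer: -943527/62 ≈ -15218.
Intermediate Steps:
s = -10
J(l, Y) = -5 (J(l, Y) = -3 - 2 = -5)
n = -38
N(w) = (-5 + w)/(-38 + w) (N(w) = (w - 5)/(w - 38) = (-5 + w)/(-38 + w))
(-64 + N(-148)) - 15155 = (-64 + (-5 - 148)/(-38 - 148)) - 15155 = (-64 - 153/(-186)) - 15155 = (-64 - 1/186*(-153)) - 15155 = (-64 + 51/62) - 15155 = -3917/62 - 15155 = -943527/62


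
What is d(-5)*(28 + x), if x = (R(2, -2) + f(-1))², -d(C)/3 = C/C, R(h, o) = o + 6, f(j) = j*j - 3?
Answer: -96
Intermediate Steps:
f(j) = -3 + j² (f(j) = j² - 3 = -3 + j²)
R(h, o) = 6 + o
d(C) = -3 (d(C) = -3*C/C = -3*1 = -3)
x = 4 (x = ((6 - 2) + (-3 + (-1)²))² = (4 + (-3 + 1))² = (4 - 2)² = 2² = 4)
d(-5)*(28 + x) = -3*(28 + 4) = -3*32 = -96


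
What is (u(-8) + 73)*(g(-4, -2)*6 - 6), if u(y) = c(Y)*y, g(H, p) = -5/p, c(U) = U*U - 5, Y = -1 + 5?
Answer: -135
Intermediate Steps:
Y = 4
c(U) = -5 + U² (c(U) = U² - 5 = -5 + U²)
u(y) = 11*y (u(y) = (-5 + 4²)*y = (-5 + 16)*y = 11*y)
(u(-8) + 73)*(g(-4, -2)*6 - 6) = (11*(-8) + 73)*(-5/(-2)*6 - 6) = (-88 + 73)*(-5*(-½)*6 - 6) = -15*((5/2)*6 - 6) = -15*(15 - 6) = -15*9 = -135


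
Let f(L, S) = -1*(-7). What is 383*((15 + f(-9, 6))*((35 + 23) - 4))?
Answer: 455004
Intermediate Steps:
f(L, S) = 7
383*((15 + f(-9, 6))*((35 + 23) - 4)) = 383*((15 + 7)*((35 + 23) - 4)) = 383*(22*(58 - 4)) = 383*(22*54) = 383*1188 = 455004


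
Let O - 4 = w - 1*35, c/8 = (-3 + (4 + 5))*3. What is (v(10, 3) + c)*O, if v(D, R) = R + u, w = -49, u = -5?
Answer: -11360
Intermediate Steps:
v(D, R) = -5 + R (v(D, R) = R - 5 = -5 + R)
c = 144 (c = 8*((-3 + (4 + 5))*3) = 8*((-3 + 9)*3) = 8*(6*3) = 8*18 = 144)
O = -80 (O = 4 + (-49 - 1*35) = 4 + (-49 - 35) = 4 - 84 = -80)
(v(10, 3) + c)*O = ((-5 + 3) + 144)*(-80) = (-2 + 144)*(-80) = 142*(-80) = -11360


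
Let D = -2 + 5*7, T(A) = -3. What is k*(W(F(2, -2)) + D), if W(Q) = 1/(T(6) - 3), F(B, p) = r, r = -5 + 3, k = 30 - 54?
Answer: -788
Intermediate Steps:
k = -24
r = -2
D = 33 (D = -2 + 35 = 33)
F(B, p) = -2
W(Q) = -⅙ (W(Q) = 1/(-3 - 3) = 1/(-6) = -⅙)
k*(W(F(2, -2)) + D) = -24*(-⅙ + 33) = -24*197/6 = -788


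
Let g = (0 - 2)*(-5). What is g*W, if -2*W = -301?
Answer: 1505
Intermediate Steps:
W = 301/2 (W = -1/2*(-301) = 301/2 ≈ 150.50)
g = 10 (g = -2*(-5) = 10)
g*W = 10*(301/2) = 1505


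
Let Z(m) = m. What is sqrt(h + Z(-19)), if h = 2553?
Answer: sqrt(2534) ≈ 50.339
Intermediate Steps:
sqrt(h + Z(-19)) = sqrt(2553 - 19) = sqrt(2534)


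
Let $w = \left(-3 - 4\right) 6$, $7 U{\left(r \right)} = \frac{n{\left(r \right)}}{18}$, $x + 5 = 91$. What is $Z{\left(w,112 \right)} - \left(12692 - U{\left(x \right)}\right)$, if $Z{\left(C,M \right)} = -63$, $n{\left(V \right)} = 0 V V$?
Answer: $-12755$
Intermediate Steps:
$x = 86$ ($x = -5 + 91 = 86$)
$n{\left(V \right)} = 0$ ($n{\left(V \right)} = 0 V = 0$)
$U{\left(r \right)} = 0$ ($U{\left(r \right)} = \frac{0 \cdot \frac{1}{18}}{7} = \frac{1}{7} \cdot 0 = 0$)
$w = -42$ ($w = \left(-7\right) 6 = -42$)
$Z{\left(w,112 \right)} - \left(12692 - U{\left(x \right)}\right) = -63 - \left(12692 - 0\right) = -63 - \left(12692 + 0\right) = -63 - 12692 = -12755$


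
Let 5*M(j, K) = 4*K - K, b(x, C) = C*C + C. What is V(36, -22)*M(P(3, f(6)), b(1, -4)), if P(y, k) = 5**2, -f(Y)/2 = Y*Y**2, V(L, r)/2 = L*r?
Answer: -57024/5 ≈ -11405.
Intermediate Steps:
b(x, C) = C + C**2 (b(x, C) = C**2 + C = C + C**2)
V(L, r) = 2*L*r (V(L, r) = 2*(L*r) = 2*L*r)
f(Y) = -2*Y**3 (f(Y) = -2*Y*Y**2 = -2*Y**3)
P(y, k) = 25
M(j, K) = 3*K/5 (M(j, K) = (4*K - K)/5 = (3*K)/5 = 3*K/5)
V(36, -22)*M(P(3, f(6)), b(1, -4)) = (2*36*(-22))*(3*(-4*(1 - 4))/5) = -4752*(-4*(-3))/5 = -4752*12/5 = -1584*36/5 = -57024/5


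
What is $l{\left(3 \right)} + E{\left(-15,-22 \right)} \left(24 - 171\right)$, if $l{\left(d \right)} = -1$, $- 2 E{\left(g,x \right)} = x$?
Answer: $-1618$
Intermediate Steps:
$E{\left(g,x \right)} = - \frac{x}{2}$
$l{\left(3 \right)} + E{\left(-15,-22 \right)} \left(24 - 171\right) = -1 + \left(- \frac{1}{2}\right) \left(-22\right) \left(24 - 171\right) = -1 + 11 \left(-147\right) = -1 - 1617 = -1618$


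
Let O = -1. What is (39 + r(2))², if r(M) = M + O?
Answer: 1600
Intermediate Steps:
r(M) = -1 + M (r(M) = M - 1 = -1 + M)
(39 + r(2))² = (39 + (-1 + 2))² = (39 + 1)² = 40² = 1600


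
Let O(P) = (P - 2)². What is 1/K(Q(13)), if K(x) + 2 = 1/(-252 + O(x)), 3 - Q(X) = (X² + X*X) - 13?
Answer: -104724/209447 ≈ -0.50000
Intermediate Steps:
Q(X) = 16 - 2*X² (Q(X) = 3 - ((X² + X*X) - 13) = 3 - ((X² + X²) - 13) = 3 - (2*X² - 13) = 3 - (-13 + 2*X²) = 3 + (13 - 2*X²) = 16 - 2*X²)
O(P) = (-2 + P)²
K(x) = -2 + 1/(-252 + (-2 + x)²)
1/K(Q(13)) = 1/((505 - 2*(-2 + (16 - 2*13²))²)/(-252 + (-2 + (16 - 2*13²))²)) = 1/((505 - 2*(-2 + (16 - 2*169))²)/(-252 + (-2 + (16 - 2*169))²)) = 1/((505 - 2*(-2 + (16 - 338))²)/(-252 + (-2 + (16 - 338))²)) = 1/((505 - 2*(-2 - 322)²)/(-252 + (-2 - 322)²)) = 1/((505 - 2*(-324)²)/(-252 + (-324)²)) = 1/((505 - 2*104976)/(-252 + 104976)) = 1/((505 - 209952)/104724) = 1/((1/104724)*(-209447)) = 1/(-209447/104724) = -104724/209447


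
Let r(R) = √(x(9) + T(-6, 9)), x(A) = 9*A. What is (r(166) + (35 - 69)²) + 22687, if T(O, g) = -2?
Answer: 23843 + √79 ≈ 23852.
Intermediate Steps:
r(R) = √79 (r(R) = √(9*9 - 2) = √(81 - 2) = √79)
(r(166) + (35 - 69)²) + 22687 = (√79 + (35 - 69)²) + 22687 = (√79 + (-34)²) + 22687 = (√79 + 1156) + 22687 = (1156 + √79) + 22687 = 23843 + √79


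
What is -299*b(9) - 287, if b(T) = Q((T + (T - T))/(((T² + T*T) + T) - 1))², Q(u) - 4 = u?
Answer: -150235879/28900 ≈ -5198.5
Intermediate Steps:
Q(u) = 4 + u
b(T) = (4 + T/(-1 + T + 2*T²))² (b(T) = (4 + (T + (T - T))/(((T² + T*T) + T) - 1))² = (4 + (T + 0)/(((T² + T²) + T) - 1))² = (4 + T/((2*T² + T) - 1))² = (4 + T/((T + 2*T²) - 1))² = (4 + T/(-1 + T + 2*T²))²)
-299*b(9) - 287 = -299*(4 + 9/(-1 + 9 + 2*9²))² - 287 = -299*(4 + 9/(-1 + 9 + 2*81))² - 287 = -299*(4 + 9/(-1 + 9 + 162))² - 287 = -299*(4 + 9/170)² - 287 = -299*(689/170)² - 287 = -299*474721/28900 - 287 = -141941579/28900 - 287 = -150235879/28900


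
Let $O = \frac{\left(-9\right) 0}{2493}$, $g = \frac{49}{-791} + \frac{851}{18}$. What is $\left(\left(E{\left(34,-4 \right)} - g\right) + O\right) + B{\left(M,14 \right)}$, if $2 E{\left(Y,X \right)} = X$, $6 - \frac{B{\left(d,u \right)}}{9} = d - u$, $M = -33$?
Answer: $\frac{870113}{2034} \approx 427.78$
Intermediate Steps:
$B{\left(d,u \right)} = 54 - 9 d + 9 u$ ($B{\left(d,u \right)} = 54 - 9 \left(d - u\right) = 54 - \left(- 9 u + 9 d\right) = 54 - 9 d + 9 u$)
$E{\left(Y,X \right)} = \frac{X}{2}$
$g = \frac{96037}{2034}$ ($g = 49 \left(- \frac{1}{791}\right) + 851 \cdot \frac{1}{18} = - \frac{7}{113} + \frac{851}{18} = \frac{96037}{2034} \approx 47.216$)
$O = 0$ ($O = 0 \cdot \frac{1}{2493} = 0$)
$\left(\left(E{\left(34,-4 \right)} - g\right) + O\right) + B{\left(M,14 \right)} = \left(\left(\frac{1}{2} \left(-4\right) - \frac{96037}{2034}\right) + 0\right) + \left(54 - -297 + 9 \cdot 14\right) = \left(\left(-2 - \frac{96037}{2034}\right) + 0\right) + \left(54 + 297 + 126\right) = \left(- \frac{100105}{2034} + 0\right) + 477 = - \frac{100105}{2034} + 477 = \frac{870113}{2034}$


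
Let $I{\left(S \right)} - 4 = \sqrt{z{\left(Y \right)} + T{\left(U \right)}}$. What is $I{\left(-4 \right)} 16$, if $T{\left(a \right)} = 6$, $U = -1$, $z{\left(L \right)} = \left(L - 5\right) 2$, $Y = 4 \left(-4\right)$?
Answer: $64 + 96 i \approx 64.0 + 96.0 i$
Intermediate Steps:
$Y = -16$
$z{\left(L \right)} = -10 + 2 L$ ($z{\left(L \right)} = \left(-5 + L\right) 2 = -10 + 2 L$)
$I{\left(S \right)} = 4 + 6 i$ ($I{\left(S \right)} = 4 + \sqrt{\left(-10 + 2 \left(-16\right)\right) + 6} = 4 + \sqrt{\left(-10 - 32\right) + 6} = 4 + \sqrt{-42 + 6} = 4 + \sqrt{-36} = 4 + 6 i$)
$I{\left(-4 \right)} 16 = \left(4 + 6 i\right) 16 = 64 + 96 i$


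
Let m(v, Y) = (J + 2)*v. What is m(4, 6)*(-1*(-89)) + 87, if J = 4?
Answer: 2223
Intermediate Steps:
m(v, Y) = 6*v (m(v, Y) = (4 + 2)*v = 6*v)
m(4, 6)*(-1*(-89)) + 87 = (6*4)*(-1*(-89)) + 87 = 24*89 + 87 = 2136 + 87 = 2223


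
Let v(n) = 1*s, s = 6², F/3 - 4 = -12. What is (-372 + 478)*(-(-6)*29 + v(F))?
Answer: 22260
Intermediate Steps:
F = -24 (F = 12 + 3*(-12) = 12 - 36 = -24)
s = 36
v(n) = 36 (v(n) = 1*36 = 36)
(-372 + 478)*(-(-6)*29 + v(F)) = (-372 + 478)*(-(-6)*29 + 36) = 106*(-1*(-174) + 36) = 106*(174 + 36) = 106*210 = 22260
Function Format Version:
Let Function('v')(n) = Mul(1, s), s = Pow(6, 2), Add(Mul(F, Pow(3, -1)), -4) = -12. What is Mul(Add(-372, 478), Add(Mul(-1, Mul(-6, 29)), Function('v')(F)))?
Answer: 22260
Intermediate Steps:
F = -24 (F = Add(12, Mul(3, -12)) = Add(12, -36) = -24)
s = 36
Function('v')(n) = 36 (Function('v')(n) = Mul(1, 36) = 36)
Mul(Add(-372, 478), Add(Mul(-1, Mul(-6, 29)), Function('v')(F))) = Mul(Add(-372, 478), Add(Mul(-1, Mul(-6, 29)), 36)) = Mul(106, Add(Mul(-1, -174), 36)) = Mul(106, Add(174, 36)) = Mul(106, 210) = 22260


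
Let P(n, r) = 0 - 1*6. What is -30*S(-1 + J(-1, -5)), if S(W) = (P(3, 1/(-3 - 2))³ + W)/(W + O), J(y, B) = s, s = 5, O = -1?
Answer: 2120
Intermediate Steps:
J(y, B) = 5
P(n, r) = -6 (P(n, r) = 0 - 6 = -6)
S(W) = (-216 + W)/(-1 + W) (S(W) = ((-6)³ + W)/(W - 1) = (-216 + W)/(-1 + W))
-30*S(-1 + J(-1, -5)) = -30*(-216 + (-1 + 5))/(-1 + (-1 + 5)) = -30*(-216 + 4)/(-1 + 4) = -30*(-212)/3 = -10*(-212) = -30*(-212/3) = 2120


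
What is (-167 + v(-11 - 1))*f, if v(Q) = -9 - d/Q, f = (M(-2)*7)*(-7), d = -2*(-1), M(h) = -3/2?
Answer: -51695/4 ≈ -12924.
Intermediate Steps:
M(h) = -3/2 (M(h) = -3*1/2 = -3/2)
d = 2
f = 147/2 (f = -3/2*7*(-7) = -21/2*(-7) = 147/2 ≈ 73.500)
v(Q) = -9 - 2/Q
(-167 + v(-11 - 1))*f = (-167 + (-9 - 2/(-11 - 1)))*(147/2) = (-167 + (-9 - 2/(-12)))*(147/2) = (-167 + (-9 - 2*(-1/12)))*(147/2) = (-167 + (-9 + 1/6))*(147/2) = (-167 - 53/6)*(147/2) = -1055/6*147/2 = -51695/4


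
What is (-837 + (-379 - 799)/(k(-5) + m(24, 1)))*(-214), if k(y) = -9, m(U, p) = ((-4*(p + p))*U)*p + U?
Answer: 31451794/177 ≈ 1.7769e+5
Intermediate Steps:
m(U, p) = U - 8*U*p² (m(U, p) = ((-8*p)*U)*p + U = (-8*U*p)*p + U = -8*U*p² + U = U - 8*U*p²)
(-837 + (-379 - 799)/(k(-5) + m(24, 1)))*(-214) = (-837 + (-379 - 799)/(-9 + 24*(1 - 8*1²)))*(-214) = (-837 - 1178/(-9 + 24*(1 - 8*1)))*(-214) = (-837 - 1178/(-9 + 24*(1 - 8)))*(-214) = (-837 - 1178/(-9 + 24*(-7)))*(-214) = (-837 - 1178/(-9 - 168))*(-214) = (-837 - 1178/(-177))*(-214) = (-837 - 1178*(-1/177))*(-214) = (-837 + 1178/177)*(-214) = -146971/177*(-214) = 31451794/177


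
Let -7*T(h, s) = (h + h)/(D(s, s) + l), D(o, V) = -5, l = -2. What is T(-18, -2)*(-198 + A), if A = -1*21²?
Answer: 23004/49 ≈ 469.47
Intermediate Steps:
T(h, s) = 2*h/49 (T(h, s) = -(h + h)/(7*(-5 - 2)) = -2*h/(7*(-7)) = -2*h*(-1)/(7*7) = -(-2)*h/49 = 2*h/49)
A = -441 (A = -1*441 = -441)
T(-18, -2)*(-198 + A) = ((2/49)*(-18))*(-198 - 441) = -36/49*(-639) = 23004/49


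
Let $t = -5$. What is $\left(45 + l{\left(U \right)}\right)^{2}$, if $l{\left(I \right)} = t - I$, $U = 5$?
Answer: $1225$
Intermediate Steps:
$l{\left(I \right)} = -5 - I$
$\left(45 + l{\left(U \right)}\right)^{2} = \left(45 - 10\right)^{2} = 35^{2} = 1225$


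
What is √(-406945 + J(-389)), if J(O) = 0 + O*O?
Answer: 2*I*√63906 ≈ 505.59*I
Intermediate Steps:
J(O) = O² (J(O) = 0 + O² = O²)
√(-406945 + J(-389)) = √(-406945 + (-389)²) = √(-406945 + 151321) = √(-255624) = 2*I*√63906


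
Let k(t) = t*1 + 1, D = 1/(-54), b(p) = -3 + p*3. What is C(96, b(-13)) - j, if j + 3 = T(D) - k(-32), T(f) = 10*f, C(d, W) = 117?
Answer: 2408/27 ≈ 89.185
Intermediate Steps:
b(p) = -3 + 3*p
D = -1/54 ≈ -0.018519
k(t) = 1 + t (k(t) = t + 1 = 1 + t)
j = 751/27 (j = -3 + (10*(-1/54) - (1 - 32)) = -3 + (-5/27 - 1*(-31)) = -3 + (-5/27 + 31) = -3 + 832/27 = 751/27 ≈ 27.815)
C(96, b(-13)) - j = 117 - 1*751/27 = 117 - 751/27 = 2408/27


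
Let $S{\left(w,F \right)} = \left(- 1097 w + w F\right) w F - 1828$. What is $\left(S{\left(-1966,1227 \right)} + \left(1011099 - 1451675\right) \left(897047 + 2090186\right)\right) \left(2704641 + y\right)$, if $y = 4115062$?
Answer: $-4770874184202380628$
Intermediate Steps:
$S{\left(w,F \right)} = -1828 + F w \left(- 1097 w + F w\right)$ ($S{\left(w,F \right)} = \left(- 1097 w + F w\right) w F - 1828 = w \left(- 1097 w + F w\right) F - 1828 = F w \left(- 1097 w + F w\right) - 1828 = -1828 + F w \left(- 1097 w + F w\right)$)
$\left(S{\left(-1966,1227 \right)} + \left(1011099 - 1451675\right) \left(897047 + 2090186\right)\right) \left(2704641 + y\right) = \left(\left(-1828 + 1227^{2} \left(-1966\right)^{2} - 1346019 \left(-1966\right)^{2}\right) + \left(1011099 - 1451675\right) \left(897047 + 2090186\right)\right) \left(2704641 + 4115062\right) = \left(\left(-1828 + 1505529 \cdot 3865156 - 1346019 \cdot 3865156\right) - 1316103166208\right) 6819703 = \left(\left(-1828 + 5819104447524 - 5202573413964\right) - 1316103166208\right) 6819703 = \left(616531031732 - 1316103166208\right) 6819703 = \left(-699572134476\right) 6819703 = -4770874184202380628$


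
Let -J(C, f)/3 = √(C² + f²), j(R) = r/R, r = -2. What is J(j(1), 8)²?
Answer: 612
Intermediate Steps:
j(R) = -2/R
J(C, f) = -3*√(C² + f²)
J(j(1), 8)² = (-3*√((-2/1)² + 8²))² = (-3*√((-2*1)² + 64))² = (-3*√((-2)² + 64))² = (-3*√(4 + 64))² = (-6*√17)² = 612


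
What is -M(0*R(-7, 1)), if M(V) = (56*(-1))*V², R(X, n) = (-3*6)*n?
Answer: 0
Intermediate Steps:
R(X, n) = -18*n
M(V) = -56*V²
-M(0*R(-7, 1)) = -(-56)*(0*(-18*1))² = -(-56)*(0*(-18))² = -(-56)*0² = -(-56)*0 = -1*0 = 0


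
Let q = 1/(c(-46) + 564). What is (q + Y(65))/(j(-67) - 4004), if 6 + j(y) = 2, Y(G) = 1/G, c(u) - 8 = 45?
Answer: -341/80370420 ≈ -4.2429e-6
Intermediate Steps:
c(u) = 53 (c(u) = 8 + 45 = 53)
j(y) = -4 (j(y) = -6 + 2 = -4)
q = 1/617 (q = 1/(53 + 564) = 1/617 ≈ 0.0016207)
(q + Y(65))/(j(-67) - 4004) = (1/617 + 1/65)/(-4 - 4004) = (1/617 + 1/65)/(-4008) = (682/40105)*(-1/4008) = -341/80370420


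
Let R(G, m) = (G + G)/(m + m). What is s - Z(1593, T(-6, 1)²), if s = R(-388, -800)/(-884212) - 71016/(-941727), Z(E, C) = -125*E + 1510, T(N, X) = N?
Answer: 10970091250557127627/55512420941600 ≈ 1.9762e+5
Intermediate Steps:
R(G, m) = G/m (R(G, m) = (2*G)/((2*m)) = (2*G)*(1/(2*m)) = G/m)
Z(E, C) = 1510 - 125*E
s = 4186182843627/55512420941600 (s = -388/(-800)/(-884212) - 71016/(-941727) = -388*(-1/800)*(-1/884212) - 71016*(-1/941727) = (97/200)*(-1/884212) + 23672/313909 = -97/176842400 + 23672/313909 = 4186182843627/55512420941600 ≈ 0.075410)
s - Z(1593, T(-6, 1)²) = 4186182843627/55512420941600 - (1510 - 125*1593) = 4186182843627/55512420941600 - (1510 - 199125) = 4186182843627/55512420941600 - 1*(-197615) = 4186182843627/55512420941600 + 197615 = 10970091250557127627/55512420941600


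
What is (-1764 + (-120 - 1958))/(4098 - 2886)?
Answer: -1921/606 ≈ -3.1700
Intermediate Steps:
(-1764 + (-120 - 1958))/(4098 - 2886) = (-1764 - 2078)/1212 = -3842*1/1212 = -1921/606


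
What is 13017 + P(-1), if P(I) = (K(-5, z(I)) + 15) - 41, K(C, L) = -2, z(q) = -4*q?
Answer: 12989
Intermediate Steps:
P(I) = -28 (P(I) = (-2 + 15) - 41 = 13 - 41 = -28)
13017 + P(-1) = 13017 - 28 = 12989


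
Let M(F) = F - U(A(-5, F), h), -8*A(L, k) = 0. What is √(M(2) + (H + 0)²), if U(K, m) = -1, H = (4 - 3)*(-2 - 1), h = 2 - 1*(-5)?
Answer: 2*√3 ≈ 3.4641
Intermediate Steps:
A(L, k) = 0 (A(L, k) = -⅛*0 = 0)
h = 7 (h = 2 + 5 = 7)
H = -3 (H = 1*(-3) = -3)
M(F) = 1 + F (M(F) = F - 1*(-1) = F + 1 = 1 + F)
√(M(2) + (H + 0)²) = √((1 + 2) + (-3 + 0)²) = √(3 + (-3)²) = √(3 + 9) = √12 = 2*√3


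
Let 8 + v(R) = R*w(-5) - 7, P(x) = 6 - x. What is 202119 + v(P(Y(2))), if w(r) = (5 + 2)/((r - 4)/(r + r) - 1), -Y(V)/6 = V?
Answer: 200844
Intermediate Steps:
Y(V) = -6*V
w(r) = 7/(-1 + (-4 + r)/(2*r)) (w(r) = 7/((-4 + r)/((2*r)) - 1) = 7/((-4 + r)*(1/(2*r)) - 1) = 7/((-4 + r)/(2*r) - 1) = 7/(-1 + (-4 + r)/(2*r)))
v(R) = -15 - 70*R (v(R) = -8 + (R*(-14*(-5)/(4 - 5)) - 7) = -8 + (R*(-14*(-5)/(-1)) - 7) = -8 + (R*(-14*(-5)*(-1)) - 7) = -8 + (R*(-70) - 7) = -8 + (-70*R - 7) = -8 + (-7 - 70*R) = -15 - 70*R)
202119 + v(P(Y(2))) = 202119 + (-15 - 70*(6 - (-6)*2)) = 202119 + (-15 - 70*(6 - 1*(-12))) = 202119 + (-15 - 70*(6 + 12)) = 202119 + (-15 - 70*18) = 202119 + (-15 - 1260) = 202119 - 1275 = 200844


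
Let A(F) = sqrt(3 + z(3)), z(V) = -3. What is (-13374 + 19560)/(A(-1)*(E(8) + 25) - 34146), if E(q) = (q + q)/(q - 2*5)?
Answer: -1031/5691 ≈ -0.18116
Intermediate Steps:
E(q) = 2*q/(-10 + q) (E(q) = (2*q)/(q - 10) = (2*q)/(-10 + q) = 2*q/(-10 + q))
A(F) = 0 (A(F) = sqrt(3 - 3) = sqrt(0) = 0)
(-13374 + 19560)/(A(-1)*(E(8) + 25) - 34146) = (-13374 + 19560)/(0*(2*8/(-10 + 8) + 25) - 34146) = 6186/(0*(2*8/(-2) + 25) - 34146) = 6186/(0*(2*8*(-1/2) + 25) - 34146) = 6186/(0*(-8 + 25) - 34146) = 6186/(0*17 - 34146) = 6186/(0 - 34146) = 6186/(-34146) = 6186*(-1/34146) = -1031/5691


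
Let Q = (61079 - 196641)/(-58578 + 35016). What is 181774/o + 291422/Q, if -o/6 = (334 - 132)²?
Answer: 60037704362291/1185315396 ≈ 50651.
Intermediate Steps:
Q = 9683/1683 (Q = -135562/(-23562) = -135562*(-1/23562) = 9683/1683 ≈ 5.7534)
o = -244824 (o = -6*(334 - 132)² = -6*202² = -6*40804 = -244824)
181774/o + 291422/Q = 181774/(-244824) + 291422/(9683/1683) = 181774*(-1/244824) + 291422*(1683/9683) = -90887/122412 + 490463226/9683 = 60037704362291/1185315396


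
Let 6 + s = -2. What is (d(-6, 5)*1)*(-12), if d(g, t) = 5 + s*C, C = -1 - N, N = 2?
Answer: -348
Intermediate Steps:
s = -8 (s = -6 - 2 = -8)
C = -3 (C = -1 - 1*2 = -1 - 2 = -3)
d(g, t) = 29 (d(g, t) = 5 - 8*(-3) = 5 + 24 = 29)
(d(-6, 5)*1)*(-12) = (29*1)*(-12) = 29*(-12) = -348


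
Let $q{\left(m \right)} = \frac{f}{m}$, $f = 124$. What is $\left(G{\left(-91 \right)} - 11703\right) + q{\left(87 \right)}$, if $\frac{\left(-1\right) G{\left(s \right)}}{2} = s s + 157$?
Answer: $- \frac{2486249}{87} \approx -28578.0$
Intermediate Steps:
$G{\left(s \right)} = -314 - 2 s^{2}$ ($G{\left(s \right)} = - 2 \left(s s + 157\right) = - 2 \left(s^{2} + 157\right) = - 2 \left(157 + s^{2}\right) = -314 - 2 s^{2}$)
$q{\left(m \right)} = \frac{124}{m}$
$\left(G{\left(-91 \right)} - 11703\right) + q{\left(87 \right)} = \left(\left(-314 - 2 \left(-91\right)^{2}\right) - 11703\right) + \frac{124}{87} = \left(\left(-314 - 16562\right) - 11703\right) + 124 \cdot \frac{1}{87} = \left(\left(-314 - 16562\right) - 11703\right) + \frac{124}{87} = \left(-16876 - 11703\right) + \frac{124}{87} = -28579 + \frac{124}{87} = - \frac{2486249}{87}$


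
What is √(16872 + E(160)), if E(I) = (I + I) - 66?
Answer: √17126 ≈ 130.87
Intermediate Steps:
E(I) = -66 + 2*I (E(I) = 2*I - 66 = -66 + 2*I)
√(16872 + E(160)) = √(16872 + (-66 + 2*160)) = √(16872 + (-66 + 320)) = √(16872 + 254) = √17126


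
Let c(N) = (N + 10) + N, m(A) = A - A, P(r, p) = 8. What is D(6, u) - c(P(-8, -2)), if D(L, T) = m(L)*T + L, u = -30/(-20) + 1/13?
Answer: -20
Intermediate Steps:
m(A) = 0
c(N) = 10 + 2*N (c(N) = (10 + N) + N = 10 + 2*N)
u = 41/26 (u = -30*(-1/20) + 1*(1/13) = 3/2 + 1/13 = 41/26 ≈ 1.5769)
D(L, T) = L (D(L, T) = 0*T + L = 0 + L = L)
D(6, u) - c(P(-8, -2)) = 6 - (10 + 2*8) = 6 - (10 + 16) = 6 - 1*26 = 6 - 26 = -20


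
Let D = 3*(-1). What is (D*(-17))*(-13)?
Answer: -663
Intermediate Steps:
D = -3
(D*(-17))*(-13) = -3*(-17)*(-13) = 51*(-13) = -663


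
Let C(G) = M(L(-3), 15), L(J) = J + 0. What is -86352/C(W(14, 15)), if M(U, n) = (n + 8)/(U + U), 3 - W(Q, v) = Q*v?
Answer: 518112/23 ≈ 22527.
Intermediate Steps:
L(J) = J
W(Q, v) = 3 - Q*v
M(U, n) = (8 + n)/(2*U) (M(U, n) = (8 + n)/((2*U)) = (8 + n)*(1/(2*U)) = (8 + n)/(2*U))
C(G) = -23/6 (C(G) = (½)*(8 + 15)/(-3) = (½)*(-⅓)*23 = -23/6)
-86352/C(W(14, 15)) = -86352/(-23/6) = -86352*(-6/23) = 518112/23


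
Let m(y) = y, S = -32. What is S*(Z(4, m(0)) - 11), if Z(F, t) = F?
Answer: 224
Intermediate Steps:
S*(Z(4, m(0)) - 11) = -32*(4 - 11) = -32*(-7) = 224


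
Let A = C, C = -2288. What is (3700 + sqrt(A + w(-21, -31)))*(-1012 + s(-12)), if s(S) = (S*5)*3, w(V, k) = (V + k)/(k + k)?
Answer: -4410400 - 3576*I*sqrt(244218)/31 ≈ -4.4104e+6 - 57007.0*I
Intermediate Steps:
w(V, k) = (V + k)/(2*k) (w(V, k) = (V + k)/((2*k)) = (V + k)*(1/(2*k)) = (V + k)/(2*k))
A = -2288
s(S) = 15*S (s(S) = (5*S)*3 = 15*S)
(3700 + sqrt(A + w(-21, -31)))*(-1012 + s(-12)) = (3700 + sqrt(-2288 + (1/2)*(-21 - 31)/(-31)))*(-1012 + 15*(-12)) = (3700 + sqrt(-2288 + (1/2)*(-1/31)*(-52)))*(-1012 - 180) = (3700 + sqrt(-2288 + 26/31))*(-1192) = (3700 + sqrt(-70902/31))*(-1192) = (3700 + 3*I*sqrt(244218)/31)*(-1192) = -4410400 - 3576*I*sqrt(244218)/31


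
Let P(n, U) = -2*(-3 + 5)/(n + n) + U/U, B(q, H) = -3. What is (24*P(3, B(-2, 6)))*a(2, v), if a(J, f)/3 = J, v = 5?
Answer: 48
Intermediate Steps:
a(J, f) = 3*J
P(n, U) = 1 - 2/n (P(n, U) = -2/n + 1 = 1 - 2/n)
(24*P(3, B(-2, 6)))*a(2, v) = (24*((-2 + 3)/3))*(3*2) = (24*((⅓)*1))*6 = (24*(⅓))*6 = 8*6 = 48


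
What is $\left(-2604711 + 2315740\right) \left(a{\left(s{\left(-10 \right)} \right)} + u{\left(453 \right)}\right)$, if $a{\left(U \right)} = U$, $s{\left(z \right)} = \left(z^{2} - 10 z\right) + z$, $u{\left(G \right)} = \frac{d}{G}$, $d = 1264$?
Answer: $- \frac{25236993314}{453} \approx -5.5711 \cdot 10^{7}$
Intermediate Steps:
$u{\left(G \right)} = \frac{1264}{G}$
$s{\left(z \right)} = z^{2} - 9 z$
$\left(-2604711 + 2315740\right) \left(a{\left(s{\left(-10 \right)} \right)} + u{\left(453 \right)}\right) = \left(-2604711 + 2315740\right) \left(- 10 \left(-9 - 10\right) + \frac{1264}{453}\right) = - 288971 \left(\left(-10\right) \left(-19\right) + 1264 \cdot \frac{1}{453}\right) = - 288971 \left(190 + \frac{1264}{453}\right) = \left(-288971\right) \frac{87334}{453} = - \frac{25236993314}{453}$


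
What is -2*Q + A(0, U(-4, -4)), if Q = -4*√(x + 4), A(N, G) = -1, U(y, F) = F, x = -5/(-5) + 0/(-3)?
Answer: -1 + 8*√5 ≈ 16.889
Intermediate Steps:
x = 1 (x = -5*(-⅕) + 0*(-⅓) = 1 + 0 = 1)
Q = -4*√5 (Q = -4*√(1 + 4) = -4*√5 ≈ -8.9443)
-2*Q + A(0, U(-4, -4)) = -(-8)*√5 - 1 = 8*√5 - 1 = -1 + 8*√5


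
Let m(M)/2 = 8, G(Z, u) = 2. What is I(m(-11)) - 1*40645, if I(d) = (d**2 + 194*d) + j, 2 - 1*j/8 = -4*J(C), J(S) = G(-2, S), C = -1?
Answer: -37205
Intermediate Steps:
J(S) = 2
m(M) = 16 (m(M) = 2*8 = 16)
j = 80 (j = 16 - (-32)*2 = 16 - 8*(-8) = 16 + 64 = 80)
I(d) = 80 + d**2 + 194*d (I(d) = (d**2 + 194*d) + 80 = 80 + d**2 + 194*d)
I(m(-11)) - 1*40645 = (80 + 16**2 + 194*16) - 1*40645 = (80 + 256 + 3104) - 40645 = 3440 - 40645 = -37205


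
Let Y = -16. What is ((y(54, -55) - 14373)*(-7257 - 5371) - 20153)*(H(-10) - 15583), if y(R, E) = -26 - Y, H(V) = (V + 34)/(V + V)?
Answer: -14151105876691/5 ≈ -2.8302e+12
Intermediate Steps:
H(V) = (34 + V)/(2*V) (H(V) = (34 + V)/((2*V)) = (34 + V)*(1/(2*V)) = (34 + V)/(2*V))
y(R, E) = -10 (y(R, E) = -26 - 1*(-16) = -26 + 16 = -10)
((y(54, -55) - 14373)*(-7257 - 5371) - 20153)*(H(-10) - 15583) = ((-10 - 14373)*(-7257 - 5371) - 20153)*((½)*(34 - 10)/(-10) - 15583) = (-14383*(-12628) - 20153)*((½)*(-⅒)*24 - 15583) = (181628524 - 20153)*(-6/5 - 15583) = 181608371*(-77921/5) = -14151105876691/5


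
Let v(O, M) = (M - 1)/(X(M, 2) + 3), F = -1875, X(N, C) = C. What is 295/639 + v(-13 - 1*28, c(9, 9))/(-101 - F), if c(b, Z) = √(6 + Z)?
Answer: 2616011/5667930 + √15/8870 ≈ 0.46198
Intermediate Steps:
v(O, M) = -⅕ + M/5 (v(O, M) = (M - 1)/(2 + 3) = (-1 + M)/5 = (-1 + M)*(⅕) = -⅕ + M/5)
295/639 + v(-13 - 1*28, c(9, 9))/(-101 - F) = 295/639 + (-⅕ + √(6 + 9)/5)/(-101 - 1*(-1875)) = 295*(1/639) + (-⅕ + √15/5)/(-101 + 1875) = 295/639 + (-⅕ + √15/5)/1774 = 295/639 + (-⅕ + √15/5)*(1/1774) = 295/639 + (-1/8870 + √15/8870) = 2616011/5667930 + √15/8870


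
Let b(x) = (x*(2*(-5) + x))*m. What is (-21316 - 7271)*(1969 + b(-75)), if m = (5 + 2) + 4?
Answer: -2060951178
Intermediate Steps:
m = 11 (m = 7 + 4 = 11)
b(x) = 11*x*(-10 + x) (b(x) = (x*(2*(-5) + x))*11 = (x*(-10 + x))*11 = 11*x*(-10 + x))
(-21316 - 7271)*(1969 + b(-75)) = (-21316 - 7271)*(1969 + 11*(-75)*(-10 - 75)) = -28587*(1969 + 11*(-75)*(-85)) = -28587*(1969 + 70125) = -28587*72094 = -2060951178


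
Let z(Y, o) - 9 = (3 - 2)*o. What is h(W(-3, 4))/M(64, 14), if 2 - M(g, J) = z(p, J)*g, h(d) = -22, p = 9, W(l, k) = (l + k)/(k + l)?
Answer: 11/735 ≈ 0.014966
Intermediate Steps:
W(l, k) = 1 (W(l, k) = (k + l)/(k + l) = 1)
z(Y, o) = 9 + o (z(Y, o) = 9 + (3 - 2)*o = 9 + 1*o = 9 + o)
M(g, J) = 2 - g*(9 + J) (M(g, J) = 2 - (9 + J)*g = 2 - g*(9 + J))
h(W(-3, 4))/M(64, 14) = -22/(2 - 1*64*(9 + 14)) = -22/(2 - 1*64*23) = -22/(2 - 1472) = -22/(-1470) = -22*(-1/1470) = 11/735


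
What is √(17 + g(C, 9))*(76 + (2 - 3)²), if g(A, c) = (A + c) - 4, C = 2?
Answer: 154*√6 ≈ 377.22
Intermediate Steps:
g(A, c) = -4 + A + c
√(17 + g(C, 9))*(76 + (2 - 3)²) = √(17 + (-4 + 2 + 9))*(76 + (2 - 3)²) = √(17 + 7)*(76 + (-1)²) = √24*(76 + 1) = (2*√6)*77 = 154*√6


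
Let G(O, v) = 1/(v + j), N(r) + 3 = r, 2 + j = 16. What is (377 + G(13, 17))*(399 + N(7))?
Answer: 151944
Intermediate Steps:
j = 14 (j = -2 + 16 = 14)
N(r) = -3 + r
G(O, v) = 1/(14 + v) (G(O, v) = 1/(v + 14) = 1/(14 + v))
(377 + G(13, 17))*(399 + N(7)) = (377 + 1/(14 + 17))*(399 + (-3 + 7)) = (377 + 1/31)*(399 + 4) = (377 + 1/31)*403 = (11688/31)*403 = 151944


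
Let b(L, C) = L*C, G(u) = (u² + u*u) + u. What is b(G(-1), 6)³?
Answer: 216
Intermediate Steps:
G(u) = u + 2*u² (G(u) = (u² + u²) + u = 2*u² + u = u + 2*u²)
b(L, C) = C*L
b(G(-1), 6)³ = (6*(-(1 + 2*(-1))))³ = (6*(-(1 - 2)))³ = (6*(-1*(-1)))³ = (6*1)³ = 6³ = 216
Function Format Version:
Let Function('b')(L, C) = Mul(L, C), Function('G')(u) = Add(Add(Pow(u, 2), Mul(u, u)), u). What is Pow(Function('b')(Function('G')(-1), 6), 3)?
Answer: 216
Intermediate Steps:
Function('G')(u) = Add(u, Mul(2, Pow(u, 2))) (Function('G')(u) = Add(Add(Pow(u, 2), Pow(u, 2)), u) = Add(Mul(2, Pow(u, 2)), u) = Add(u, Mul(2, Pow(u, 2))))
Function('b')(L, C) = Mul(C, L)
Pow(Function('b')(Function('G')(-1), 6), 3) = Pow(Mul(6, Mul(-1, Add(1, Mul(2, -1)))), 3) = Pow(Mul(6, Mul(-1, Add(1, -2))), 3) = Pow(Mul(6, Mul(-1, -1)), 3) = Pow(Mul(6, 1), 3) = Pow(6, 3) = 216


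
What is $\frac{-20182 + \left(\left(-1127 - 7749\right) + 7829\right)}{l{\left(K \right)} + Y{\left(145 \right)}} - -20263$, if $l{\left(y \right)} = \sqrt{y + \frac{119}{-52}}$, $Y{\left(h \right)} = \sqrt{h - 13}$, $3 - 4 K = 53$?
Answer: $\frac{23 \left(-23998 + 45812 \sqrt{33} + 881 i \sqrt{9997}\right)}{52 \sqrt{33} + i \sqrt{9997}} \approx 18601.0 + 556.16 i$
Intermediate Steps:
$K = - \frac{25}{2}$ ($K = \frac{3}{4} - \frac{53}{4} = - \frac{25}{2} \approx -12.5$)
$Y{\left(h \right)} = \sqrt{-13 + h}$
$l{\left(y \right)} = \sqrt{- \frac{119}{52} + y}$ ($l{\left(y \right)} = \sqrt{y + 119 \left(- \frac{1}{52}\right)} = \sqrt{y - \frac{119}{52}} = \sqrt{- \frac{119}{52} + y}$)
$\frac{-20182 + \left(\left(-1127 - 7749\right) + 7829\right)}{l{\left(K \right)} + Y{\left(145 \right)}} - -20263 = \frac{-20182 + \left(\left(-1127 - 7749\right) + 7829\right)}{\frac{\sqrt{-1547 + 676 \left(- \frac{25}{2}\right)}}{26} + \sqrt{-13 + 145}} - -20263 = \frac{-20182 + \left(-8876 + 7829\right)}{\frac{\sqrt{-1547 - 8450}}{26} + \sqrt{132}} + 20263 = \frac{-20182 - 1047}{\frac{\sqrt{-9997}}{26} + 2 \sqrt{33}} + 20263 = - \frac{21229}{\frac{i \sqrt{9997}}{26} + 2 \sqrt{33}} + 20263 = - \frac{21229}{2 \sqrt{33} + \frac{i \sqrt{9997}}{26}} + 20263 = 20263 - \frac{21229}{2 \sqrt{33} + \frac{i \sqrt{9997}}{26}}$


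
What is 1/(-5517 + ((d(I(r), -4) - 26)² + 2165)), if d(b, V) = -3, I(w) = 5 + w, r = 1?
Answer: -1/2511 ≈ -0.00039825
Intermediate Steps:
1/(-5517 + ((d(I(r), -4) - 26)² + 2165)) = 1/(-5517 + ((-3 - 26)² + 2165)) = 1/(-5517 + ((-29)² + 2165)) = 1/(-5517 + (841 + 2165)) = 1/(-5517 + 3006) = 1/(-2511) = -1/2511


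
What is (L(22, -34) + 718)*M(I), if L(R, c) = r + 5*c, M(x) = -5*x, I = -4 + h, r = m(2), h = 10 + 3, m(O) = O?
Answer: -24750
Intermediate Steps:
h = 13
r = 2
I = 9 (I = -4 + 13 = 9)
L(R, c) = 2 + 5*c
(L(22, -34) + 718)*M(I) = ((2 + 5*(-34)) + 718)*(-5*9) = ((2 - 170) + 718)*(-45) = (-168 + 718)*(-45) = 550*(-45) = -24750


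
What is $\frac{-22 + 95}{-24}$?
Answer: $- \frac{73}{24} \approx -3.0417$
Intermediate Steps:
$\frac{-22 + 95}{-24} = 73 \left(- \frac{1}{24}\right) = - \frac{73}{24}$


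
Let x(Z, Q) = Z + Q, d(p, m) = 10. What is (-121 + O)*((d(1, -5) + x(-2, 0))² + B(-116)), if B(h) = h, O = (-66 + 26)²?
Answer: -76908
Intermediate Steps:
O = 1600 (O = (-40)² = 1600)
x(Z, Q) = Q + Z
(-121 + O)*((d(1, -5) + x(-2, 0))² + B(-116)) = (-121 + 1600)*((10 + (0 - 2))² - 116) = 1479*((10 - 2)² - 116) = 1479*(8² - 116) = 1479*(64 - 116) = 1479*(-52) = -76908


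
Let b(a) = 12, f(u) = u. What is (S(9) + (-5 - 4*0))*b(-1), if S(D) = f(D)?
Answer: 48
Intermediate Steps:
S(D) = D
(S(9) + (-5 - 4*0))*b(-1) = (9 + (-5 - 4*0))*12 = (9 + (-5 + 0))*12 = (9 - 5)*12 = 4*12 = 48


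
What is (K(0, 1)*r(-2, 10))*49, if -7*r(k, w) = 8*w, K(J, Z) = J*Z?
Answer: 0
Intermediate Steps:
r(k, w) = -8*w/7
(K(0, 1)*r(-2, 10))*49 = ((0*1)*(-8/7*10))*49 = (0*(-80/7))*49 = 0*49 = 0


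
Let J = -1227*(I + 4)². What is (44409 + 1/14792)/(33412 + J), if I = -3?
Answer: 656897929/476080520 ≈ 1.3798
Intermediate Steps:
J = -1227 (J = -1227*(-3 + 4)² = -1227*1² = -1227*1 = -1227)
(44409 + 1/14792)/(33412 + J) = (44409 + 1/14792)/(33412 - 1227) = (44409 + 1/14792)/32185 = (656897929/14792)*(1/32185) = 656897929/476080520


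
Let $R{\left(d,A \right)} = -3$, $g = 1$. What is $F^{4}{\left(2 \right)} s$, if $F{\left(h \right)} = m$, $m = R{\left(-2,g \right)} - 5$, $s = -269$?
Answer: $-1101824$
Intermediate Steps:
$m = -8$ ($m = -3 - 5 = -8$)
$F{\left(h \right)} = -8$
$F^{4}{\left(2 \right)} s = \left(-8\right)^{4} \left(-269\right) = 4096 \left(-269\right) = -1101824$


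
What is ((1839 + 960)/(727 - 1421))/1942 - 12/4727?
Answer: -29403849/6370804796 ≈ -0.0046154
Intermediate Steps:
((1839 + 960)/(727 - 1421))/1942 - 12/4727 = (2799/(-694))*(1/1942) - 12*1/4727 = (2799*(-1/694))*(1/1942) - 12/4727 = -2799/694*1/1942 - 12/4727 = -2799/1347748 - 12/4727 = -29403849/6370804796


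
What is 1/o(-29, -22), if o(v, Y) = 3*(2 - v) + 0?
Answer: 1/93 ≈ 0.010753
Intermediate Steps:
o(v, Y) = 6 - 3*v (o(v, Y) = (6 - 3*v) + 0 = 6 - 3*v)
1/o(-29, -22) = 1/(6 - 3*(-29)) = 1/(6 + 87) = 1/93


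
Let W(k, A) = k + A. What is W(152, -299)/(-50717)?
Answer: 147/50717 ≈ 0.0028984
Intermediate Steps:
W(k, A) = A + k
W(152, -299)/(-50717) = (-299 + 152)/(-50717) = -147*(-1/50717) = 147/50717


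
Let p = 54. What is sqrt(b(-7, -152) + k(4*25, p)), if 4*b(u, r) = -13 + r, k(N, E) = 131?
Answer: sqrt(359)/2 ≈ 9.4736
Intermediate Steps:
b(u, r) = -13/4 + r/4 (b(u, r) = (-13 + r)/4 = -13/4 + r/4)
sqrt(b(-7, -152) + k(4*25, p)) = sqrt((-13/4 + (1/4)*(-152)) + 131) = sqrt((-13/4 - 38) + 131) = sqrt(-165/4 + 131) = sqrt(359/4) = sqrt(359)/2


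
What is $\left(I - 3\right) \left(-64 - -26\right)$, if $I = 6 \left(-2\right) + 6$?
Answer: $342$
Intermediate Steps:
$I = -6$ ($I = -12 + 6 = -6$)
$\left(I - 3\right) \left(-64 - -26\right) = \left(-6 - 3\right) \left(-64 - -26\right) = - 9 \left(-64 + 26\right) = \left(-9\right) \left(-38\right) = 342$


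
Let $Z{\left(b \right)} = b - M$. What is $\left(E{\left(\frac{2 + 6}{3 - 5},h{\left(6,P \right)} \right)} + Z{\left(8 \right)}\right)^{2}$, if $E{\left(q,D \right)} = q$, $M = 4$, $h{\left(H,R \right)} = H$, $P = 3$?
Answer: $0$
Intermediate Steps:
$Z{\left(b \right)} = -4 + b$ ($Z{\left(b \right)} = b - 4 = -4 + b$)
$\left(E{\left(\frac{2 + 6}{3 - 5},h{\left(6,P \right)} \right)} + Z{\left(8 \right)}\right)^{2} = \left(\frac{2 + 6}{3 - 5} + \left(-4 + 8\right)\right)^{2} = \left(\frac{8}{-2} + 4\right)^{2} = \left(8 \left(- \frac{1}{2}\right) + 4\right)^{2} = \left(-4 + 4\right)^{2} = 0^{2} = 0$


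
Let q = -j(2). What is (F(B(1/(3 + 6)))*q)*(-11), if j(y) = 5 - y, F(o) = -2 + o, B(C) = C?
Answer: -187/3 ≈ -62.333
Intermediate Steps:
q = -3 (q = -(5 - 1*2) = -(5 - 2) = -1*3 = -3)
(F(B(1/(3 + 6)))*q)*(-11) = ((-2 + 1/(3 + 6))*(-3))*(-11) = ((-2 + 1/9)*(-3))*(-11) = ((-2 + ⅑)*(-3))*(-11) = -17/9*(-3)*(-11) = (17/3)*(-11) = -187/3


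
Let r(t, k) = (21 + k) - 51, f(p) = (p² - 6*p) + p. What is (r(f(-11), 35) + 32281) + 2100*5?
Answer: 42786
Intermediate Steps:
f(p) = p² - 5*p
r(t, k) = -30 + k
(r(f(-11), 35) + 32281) + 2100*5 = ((-30 + 35) + 32281) + 2100*5 = (5 + 32281) + 10500 = 32286 + 10500 = 42786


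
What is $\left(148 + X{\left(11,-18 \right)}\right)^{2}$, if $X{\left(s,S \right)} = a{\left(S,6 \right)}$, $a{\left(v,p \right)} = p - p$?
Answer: $21904$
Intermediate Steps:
$a{\left(v,p \right)} = 0$
$X{\left(s,S \right)} = 0$
$\left(148 + X{\left(11,-18 \right)}\right)^{2} = \left(148 + 0\right)^{2} = 148^{2} = 21904$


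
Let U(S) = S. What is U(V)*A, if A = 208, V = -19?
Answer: -3952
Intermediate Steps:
U(V)*A = -19*208 = -3952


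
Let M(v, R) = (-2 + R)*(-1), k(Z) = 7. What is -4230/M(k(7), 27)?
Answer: 846/5 ≈ 169.20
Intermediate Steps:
M(v, R) = 2 - R
-4230/M(k(7), 27) = -4230/(2 - 1*27) = -4230/(2 - 27) = -4230/(-25) = -4230*(-1/25) = 846/5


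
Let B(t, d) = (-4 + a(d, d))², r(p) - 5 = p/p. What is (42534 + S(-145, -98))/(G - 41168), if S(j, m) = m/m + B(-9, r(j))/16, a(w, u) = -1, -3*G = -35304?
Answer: -136117/94080 ≈ -1.4468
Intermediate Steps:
G = 11768 (G = -⅓*(-35304) = 11768)
r(p) = 6 (r(p) = 5 + p/p = 5 + 1 = 6)
B(t, d) = 25 (B(t, d) = (-4 - 1)² = (-5)² = 25)
S(j, m) = 41/16 (S(j, m) = m/m + 25/16 = 1 + 25*(1/16) = 1 + 25/16 = 41/16)
(42534 + S(-145, -98))/(G - 41168) = (42534 + 41/16)/(11768 - 41168) = (680585/16)/(-29400) = (680585/16)*(-1/29400) = -136117/94080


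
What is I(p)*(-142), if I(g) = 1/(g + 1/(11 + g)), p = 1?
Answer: -1704/13 ≈ -131.08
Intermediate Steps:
I(p)*(-142) = ((11 + 1)/(1 + 1**2 + 11*1))*(-142) = (12/(1 + 1 + 11))*(-142) = (12/13)*(-142) = -1704/13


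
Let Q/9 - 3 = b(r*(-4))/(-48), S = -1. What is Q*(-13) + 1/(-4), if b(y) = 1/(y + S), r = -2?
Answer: -39301/112 ≈ -350.90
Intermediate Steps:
b(y) = 1/(-1 + y) (b(y) = 1/(y - 1) = 1/(-1 + y))
Q = 3021/112 (Q = 27 + 9*(1/(-1 - 2*(-4)*(-48))) = 27 + 9*(-1/48/(-1 + 8)) = 27 + 9*(-1/48/7) = 27 + 9*((1/7)*(-1/48)) = 27 + 9*(-1/336) = 27 - 3/112 = 3021/112 ≈ 26.973)
Q*(-13) + 1/(-4) = (3021/112)*(-13) + 1/(-4) = -39273/112 - 1/4 = -39301/112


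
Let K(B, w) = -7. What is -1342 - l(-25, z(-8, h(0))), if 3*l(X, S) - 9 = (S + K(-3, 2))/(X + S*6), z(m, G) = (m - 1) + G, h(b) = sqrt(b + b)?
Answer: -318781/237 ≈ -1345.1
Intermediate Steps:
h(b) = sqrt(2)*sqrt(b) (h(b) = sqrt(2*b) = sqrt(2)*sqrt(b))
z(m, G) = -1 + G + m (z(m, G) = (-1 + m) + G = -1 + G + m)
l(X, S) = 3 + (-7 + S)/(3*(X + 6*S)) (l(X, S) = 3 + ((S - 7)/(X + S*6))/3 = 3 + ((-7 + S)/(X + 6*S))/3 = 3 + (-7 + S)/(3*(X + 6*S)))
-1342 - l(-25, z(-8, h(0))) = -1342 - (-7 + 9*(-25) + 55*(-1 + sqrt(2)*sqrt(0) - 8))/(3*(-25 + 6*(-1 + sqrt(2)*sqrt(0) - 8))) = -1342 - (-7 - 225 + 55*(-1 + sqrt(2)*0 - 8))/(3*(-25 + 6*(-1 + sqrt(2)*0 - 8))) = -1342 - (-7 - 225 + 55*(-1 + 0 - 8))/(3*(-25 + 6*(-1 + 0 - 8))) = -1342 - (-7 - 225 + 55*(-9))/(3*(-25 + 6*(-9))) = -1342 - (-7 - 225 - 495)/(3*(-25 - 54)) = -1342 - (-727)/(3*(-79)) = -1342 - (-1)*(-727)/(3*79) = -1342 - 1*727/237 = -1342 - 727/237 = -318781/237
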